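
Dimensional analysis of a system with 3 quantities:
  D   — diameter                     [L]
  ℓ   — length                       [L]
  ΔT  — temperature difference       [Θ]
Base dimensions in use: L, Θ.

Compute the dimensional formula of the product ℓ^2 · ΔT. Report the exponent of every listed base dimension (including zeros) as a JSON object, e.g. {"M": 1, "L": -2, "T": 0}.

{"L": 2, "Θ": 1}

Dimensional matrix (L×Θ by D×ℓ×ΔT):
  L: [ 1  1  0]
  Θ: [ 0  0  1]
  [L]: (2)·1+(1)·0 = 2
  [Θ]: (2)·0+(1)·1 = 1
⇒ L^2 Θ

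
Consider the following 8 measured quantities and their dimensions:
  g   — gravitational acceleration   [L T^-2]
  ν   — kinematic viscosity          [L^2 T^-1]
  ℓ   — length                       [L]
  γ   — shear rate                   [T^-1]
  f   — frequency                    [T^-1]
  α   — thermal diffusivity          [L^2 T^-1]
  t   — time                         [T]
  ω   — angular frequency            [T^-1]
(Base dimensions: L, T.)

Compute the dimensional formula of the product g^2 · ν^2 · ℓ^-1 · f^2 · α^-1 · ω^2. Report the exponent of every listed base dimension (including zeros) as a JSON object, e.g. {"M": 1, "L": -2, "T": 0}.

{"L": 3, "T": -9}

Dimensional matrix (L×T by g×ν×ℓ×γ×f×α×t×ω):
  L: [ 1  2  1  0  0  2  0  0]
  T: [-2 -1  0 -1 -1 -1  1 -1]
  [L]: (2)·1+(2)·2+(-1)·1+(2)·0+(-1)·2+(2)·0 = 3
  [T]: (2)·-2+(2)·-1+(-1)·0+(2)·-1+(-1)·-1+(2)·-1 = -9
⇒ L^3 T^-9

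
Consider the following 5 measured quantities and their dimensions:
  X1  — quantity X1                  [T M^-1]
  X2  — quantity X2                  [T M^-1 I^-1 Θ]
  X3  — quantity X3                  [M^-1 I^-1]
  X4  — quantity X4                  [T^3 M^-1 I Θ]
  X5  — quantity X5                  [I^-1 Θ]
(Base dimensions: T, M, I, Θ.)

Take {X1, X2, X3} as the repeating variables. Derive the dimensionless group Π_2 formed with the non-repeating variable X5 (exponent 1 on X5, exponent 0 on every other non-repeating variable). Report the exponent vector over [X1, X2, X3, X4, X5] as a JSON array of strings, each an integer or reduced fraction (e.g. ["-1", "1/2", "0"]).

Write exponents as rows T,M,I,Θ / cols X1,X2,X3,X4,X5:
  T: [ 1  1  0  3  0]
  M: [-1 -1 -1 -1  0]
  I: [ 0 -1 -1  1 -1]
  Θ: [ 0  1  0  1  1]
RREF → pivots at {X1,X2,X3} ⇒ r = 3
Repeat: X1,X2,X3; free: X4,X5
RREF:
  r0: [   1    0    0    2   -1]
  r1: [   0    1    0    1    1]
  r2: [   0    0    1   -2    0]
  r3: [   0    0    0    0    0]
Fix exponent of X5 at 1, X4 at 0; solve each RREF row for its pivot's exponent:
  r0: exp(X1) + (-1)·1 = 0 ⇒ exp(X1) = 1
  r1: exp(X2) + (1)·1 = 0 ⇒ exp(X2) = -1
  r2: exp(X3) + (0)·1 = 0 ⇒ exp(X3) = 0
Π_2 = X1 · X2^-1 · X5

["1", "-1", "0", "0", "1"]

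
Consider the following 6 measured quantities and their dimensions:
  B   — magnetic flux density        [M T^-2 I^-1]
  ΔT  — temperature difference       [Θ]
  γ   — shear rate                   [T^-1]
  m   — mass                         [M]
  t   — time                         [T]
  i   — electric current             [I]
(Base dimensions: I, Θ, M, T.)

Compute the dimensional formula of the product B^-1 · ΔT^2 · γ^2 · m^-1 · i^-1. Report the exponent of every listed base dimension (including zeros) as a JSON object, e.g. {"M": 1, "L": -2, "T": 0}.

Write exponents as rows I,Θ,M,T / cols B,ΔT,γ,m,t,i:
  I: [-1  0  0  0  0  1]
  Θ: [ 0  1  0  0  0  0]
  M: [ 1  0  0  1  0  0]
  T: [-2  0 -1  0  1  0]
  [I]: (-1)·-1+(2)·0+(2)·0+(-1)·0+(-1)·1 = 0
  [Θ]: (-1)·0+(2)·1+(2)·0+(-1)·0+(-1)·0 = 2
  [M]: (-1)·1+(2)·0+(2)·0+(-1)·1+(-1)·0 = -2
  [T]: (-1)·-2+(2)·0+(2)·-1+(-1)·0+(-1)·0 = 0
⇒ Θ^2 M^-2

{"I": 0, "Θ": 2, "M": -2, "T": 0}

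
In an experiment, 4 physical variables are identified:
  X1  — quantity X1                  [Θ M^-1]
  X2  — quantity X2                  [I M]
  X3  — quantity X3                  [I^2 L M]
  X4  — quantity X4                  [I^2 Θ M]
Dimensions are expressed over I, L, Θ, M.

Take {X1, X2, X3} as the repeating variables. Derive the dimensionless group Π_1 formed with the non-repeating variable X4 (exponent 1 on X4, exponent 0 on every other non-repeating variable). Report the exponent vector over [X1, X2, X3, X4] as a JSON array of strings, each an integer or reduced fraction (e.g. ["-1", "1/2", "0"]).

Write exponents as rows I,L,Θ,M / cols X1,X2,X3,X4:
  I: [ 0  1  2  2]
  L: [ 0  0  1  0]
  Θ: [ 1  0  0  1]
  M: [-1  1  1  1]
Echelon form has 3 nonzero rows (pivots: X1,X2,X3)
Pivot set = {X1,X2,X3}, free = {X4}
RREF:
  r0: [   1    0    0    1]
  r1: [   0    1    0    2]
  r2: [   0    0    1    0]
  r3: [   0    0    0    0]
Fix exponent of X4 at 1; solve each RREF row for its pivot's exponent:
  r0: exp(X1) + (1)·1 = 0 ⇒ exp(X1) = -1
  r1: exp(X2) + (2)·1 = 0 ⇒ exp(X2) = -2
  r2: exp(X3) + (0)·1 = 0 ⇒ exp(X3) = 0
Π_1 = X1^-1 · X2^-2 · X4

["-1", "-2", "0", "1"]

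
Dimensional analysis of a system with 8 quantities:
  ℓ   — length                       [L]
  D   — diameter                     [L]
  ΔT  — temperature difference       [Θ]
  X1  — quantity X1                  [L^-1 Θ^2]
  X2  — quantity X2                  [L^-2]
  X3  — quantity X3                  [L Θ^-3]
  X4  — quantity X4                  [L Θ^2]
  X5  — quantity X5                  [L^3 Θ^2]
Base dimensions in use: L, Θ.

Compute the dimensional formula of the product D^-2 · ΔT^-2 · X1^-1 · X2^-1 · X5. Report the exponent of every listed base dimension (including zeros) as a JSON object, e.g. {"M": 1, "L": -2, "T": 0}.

Write exponents as rows L,Θ / cols ℓ,D,ΔT,X1,X2,X3,X4,X5:
  L: [ 1  1  0 -1 -2  1  1  3]
  Θ: [ 0  0  1  2  0 -3  2  2]
  [L]: (-2)·1+(-2)·0+(-1)·-1+(-1)·-2+(1)·3 = 4
  [Θ]: (-2)·0+(-2)·1+(-1)·2+(-1)·0+(1)·2 = -2
⇒ L^4 Θ^-2

{"L": 4, "Θ": -2}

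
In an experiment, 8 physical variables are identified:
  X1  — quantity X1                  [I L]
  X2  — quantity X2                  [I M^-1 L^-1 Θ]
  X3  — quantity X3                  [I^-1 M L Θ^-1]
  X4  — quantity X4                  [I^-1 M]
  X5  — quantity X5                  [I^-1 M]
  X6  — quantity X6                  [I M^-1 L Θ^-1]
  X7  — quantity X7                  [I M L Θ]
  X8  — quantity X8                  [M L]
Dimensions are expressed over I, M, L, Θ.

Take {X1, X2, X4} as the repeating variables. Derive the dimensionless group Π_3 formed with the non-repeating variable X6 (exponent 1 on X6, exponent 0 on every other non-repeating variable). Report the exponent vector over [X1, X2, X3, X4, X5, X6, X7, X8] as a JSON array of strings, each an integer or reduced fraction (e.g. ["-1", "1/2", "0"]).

["0", "1", "0", "2", "0", "1", "0", "0"]

Dimensional matrix (I×M×L×Θ by X1×X2×X3×X4×X5×X6×X7×X8):
  I: [ 1  1 -1 -1 -1  1  1  0]
  M: [ 0 -1  1  1  1 -1  1  1]
  L: [ 1 -1  1  0  0  1  1  1]
  Θ: [ 0  1 -1  0  0 -1  1  0]
RREF → pivots at {X1,X2,X4} ⇒ r = 3
Repeat: X1,X2,X4; free: X3,X5,X6,X7,X8
RREF:
  r0: [   1    0    0    0    0    0    2    1]
  r1: [   0    1   -1    0    0   -1    1    0]
  r2: [   0    0    0    1    1   -2    2    1]
  r3: [   0    0    0    0    0    0    0    0]
Fix exponent of X6 at 1, X3 at 0, X5 at 0, X7 at 0, X8 at 0; solve each RREF row for its pivot's exponent:
  r0: exp(X1) + (0)·1 = 0 ⇒ exp(X1) = 0
  r1: exp(X2) + (-1)·1 = 0 ⇒ exp(X2) = 1
  r2: exp(X4) + (-2)·1 = 0 ⇒ exp(X4) = 2
Π_3 = X2 · X4^2 · X6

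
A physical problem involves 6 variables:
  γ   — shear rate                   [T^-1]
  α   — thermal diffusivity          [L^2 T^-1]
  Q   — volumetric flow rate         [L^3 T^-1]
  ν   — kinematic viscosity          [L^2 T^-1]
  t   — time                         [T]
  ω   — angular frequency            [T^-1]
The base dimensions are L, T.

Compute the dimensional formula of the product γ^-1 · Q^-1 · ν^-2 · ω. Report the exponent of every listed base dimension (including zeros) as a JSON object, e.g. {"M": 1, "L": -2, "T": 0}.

{"L": -7, "T": 3}

Exponent matrix [L,T] × [γ,α,Q,ν,t,ω]:
  L: [ 0  2  3  2  0  0]
  T: [-1 -1 -1 -1  1 -1]
  [L]: (-1)·0+(-1)·3+(-2)·2+(1)·0 = -7
  [T]: (-1)·-1+(-1)·-1+(-2)·-1+(1)·-1 = 3
⇒ L^-7 T^3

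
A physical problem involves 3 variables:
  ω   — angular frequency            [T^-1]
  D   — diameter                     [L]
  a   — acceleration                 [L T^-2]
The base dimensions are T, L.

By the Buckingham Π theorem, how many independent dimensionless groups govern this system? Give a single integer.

Exponent matrix [T,L] × [ω,D,a]:
  T: [-1  0 -2]
  L: [ 0  1  1]
RREF → pivots at {ω,D} ⇒ r = 2
Π count = n − r = 3 − 2 = 1

1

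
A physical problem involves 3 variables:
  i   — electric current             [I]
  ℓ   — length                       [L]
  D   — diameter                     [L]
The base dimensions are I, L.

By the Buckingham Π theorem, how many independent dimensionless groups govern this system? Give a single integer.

Dimensional matrix (I×L by i×ℓ×D):
  I: [ 1  0  0]
  L: [ 0  1  1]
Echelon form has 2 nonzero rows (pivots: i,ℓ)
n=3, r=2 ⇒ 1 dimensionless group

1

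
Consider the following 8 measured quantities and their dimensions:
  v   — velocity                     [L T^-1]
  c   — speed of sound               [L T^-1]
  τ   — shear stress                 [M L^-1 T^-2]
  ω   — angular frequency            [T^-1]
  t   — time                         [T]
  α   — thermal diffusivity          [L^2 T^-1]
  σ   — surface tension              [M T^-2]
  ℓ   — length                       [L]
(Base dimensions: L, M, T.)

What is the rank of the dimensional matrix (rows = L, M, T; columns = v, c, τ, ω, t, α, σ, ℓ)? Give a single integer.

Exponent matrix [L,M,T] × [v,c,τ,ω,t,α,σ,ℓ]:
  L: [ 1  1 -1  0  0  2  0  1]
  M: [ 0  0  1  0  0  0  1  0]
  T: [-1 -1 -2 -1  1 -1 -2  0]
Row reduction gives pivot columns v,τ,ω; rank = 3

3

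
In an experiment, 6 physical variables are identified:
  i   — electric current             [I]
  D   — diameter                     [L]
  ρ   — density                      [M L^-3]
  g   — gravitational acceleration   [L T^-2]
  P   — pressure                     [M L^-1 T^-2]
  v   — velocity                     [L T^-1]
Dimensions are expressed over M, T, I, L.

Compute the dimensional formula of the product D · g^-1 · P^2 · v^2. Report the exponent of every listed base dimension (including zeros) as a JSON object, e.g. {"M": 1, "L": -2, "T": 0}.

{"M": 2, "T": -4, "I": 0, "L": 0}

Exponent matrix [M,T,I,L] × [i,D,ρ,g,P,v]:
  M: [ 0  0  1  0  1  0]
  T: [ 0  0  0 -2 -2 -1]
  I: [ 1  0  0  0  0  0]
  L: [ 0  1 -3  1 -1  1]
  [M]: (1)·0+(-1)·0+(2)·1+(2)·0 = 2
  [T]: (1)·0+(-1)·-2+(2)·-2+(2)·-1 = -4
  [I]: (1)·0+(-1)·0+(2)·0+(2)·0 = 0
  [L]: (1)·1+(-1)·1+(2)·-1+(2)·1 = 0
⇒ M^2 T^-4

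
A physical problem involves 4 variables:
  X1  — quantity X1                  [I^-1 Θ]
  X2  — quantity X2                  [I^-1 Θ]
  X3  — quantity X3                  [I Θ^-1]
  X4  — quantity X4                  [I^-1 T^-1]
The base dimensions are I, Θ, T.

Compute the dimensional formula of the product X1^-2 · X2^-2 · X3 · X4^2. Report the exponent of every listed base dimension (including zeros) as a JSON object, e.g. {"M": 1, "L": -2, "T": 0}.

Write exponents as rows I,Θ,T / cols X1,X2,X3,X4:
  I: [-1 -1  1 -1]
  Θ: [ 1  1 -1  0]
  T: [ 0  0  0 -1]
  [I]: (-2)·-1+(-2)·-1+(1)·1+(2)·-1 = 3
  [Θ]: (-2)·1+(-2)·1+(1)·-1+(2)·0 = -5
  [T]: (-2)·0+(-2)·0+(1)·0+(2)·-1 = -2
⇒ I^3 Θ^-5 T^-2

{"I": 3, "Θ": -5, "T": -2}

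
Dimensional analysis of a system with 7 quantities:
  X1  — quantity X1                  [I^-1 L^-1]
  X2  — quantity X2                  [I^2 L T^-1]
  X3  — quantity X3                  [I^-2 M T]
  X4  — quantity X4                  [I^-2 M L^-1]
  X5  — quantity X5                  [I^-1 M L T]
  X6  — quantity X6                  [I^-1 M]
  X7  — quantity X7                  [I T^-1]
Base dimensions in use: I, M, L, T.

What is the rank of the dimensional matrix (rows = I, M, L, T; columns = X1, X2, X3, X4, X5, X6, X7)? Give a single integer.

Dimensional matrix (I×M×L×T by X1×X2×X3×X4×X5×X6×X7):
  I: [-1  2 -2 -2 -1 -1  1]
  M: [ 0  0  1  1  1  1  0]
  L: [-1  1  0 -1  1  0  0]
  T: [ 0 -1  1  0  1  0 -1]
Echelon form has 3 nonzero rows (pivots: X1,X2,X3)

3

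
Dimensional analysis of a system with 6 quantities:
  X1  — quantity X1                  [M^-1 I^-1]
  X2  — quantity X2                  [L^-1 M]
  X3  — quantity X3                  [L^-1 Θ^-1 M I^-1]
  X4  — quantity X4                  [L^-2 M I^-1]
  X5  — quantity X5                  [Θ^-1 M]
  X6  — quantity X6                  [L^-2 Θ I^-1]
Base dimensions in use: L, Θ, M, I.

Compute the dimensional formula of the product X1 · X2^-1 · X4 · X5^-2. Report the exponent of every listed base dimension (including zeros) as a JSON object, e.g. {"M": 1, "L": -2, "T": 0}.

Dimensional matrix (L×Θ×M×I by X1×X2×X3×X4×X5×X6):
  L: [ 0 -1 -1 -2  0 -2]
  Θ: [ 0  0 -1  0 -1  1]
  M: [-1  1  1  1  1  0]
  I: [-1  0 -1 -1  0 -1]
  [L]: (1)·0+(-1)·-1+(1)·-2+(-2)·0 = -1
  [Θ]: (1)·0+(-1)·0+(1)·0+(-2)·-1 = 2
  [M]: (1)·-1+(-1)·1+(1)·1+(-2)·1 = -3
  [I]: (1)·-1+(-1)·0+(1)·-1+(-2)·0 = -2
⇒ L^-1 Θ^2 M^-3 I^-2

{"L": -1, "Θ": 2, "M": -3, "I": -2}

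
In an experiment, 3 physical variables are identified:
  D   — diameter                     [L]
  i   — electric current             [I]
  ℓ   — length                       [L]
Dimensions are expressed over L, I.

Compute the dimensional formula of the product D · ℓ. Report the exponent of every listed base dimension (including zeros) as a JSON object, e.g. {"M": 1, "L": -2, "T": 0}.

Write exponents as rows L,I / cols D,i,ℓ:
  L: [ 1  0  1]
  I: [ 0  1  0]
  [L]: (1)·1+(1)·1 = 2
  [I]: (1)·0+(1)·0 = 0
⇒ L^2

{"L": 2, "I": 0}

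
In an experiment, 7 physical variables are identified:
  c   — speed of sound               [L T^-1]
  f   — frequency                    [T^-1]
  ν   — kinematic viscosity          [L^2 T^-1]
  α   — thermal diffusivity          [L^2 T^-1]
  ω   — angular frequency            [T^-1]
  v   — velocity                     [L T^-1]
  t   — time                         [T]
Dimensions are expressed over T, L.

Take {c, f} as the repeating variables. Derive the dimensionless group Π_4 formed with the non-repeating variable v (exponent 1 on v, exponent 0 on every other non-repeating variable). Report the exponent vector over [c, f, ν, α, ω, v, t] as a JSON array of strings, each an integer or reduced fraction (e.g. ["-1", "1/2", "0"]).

["-1", "0", "0", "0", "0", "1", "0"]

Exponent matrix [T,L] × [c,f,ν,α,ω,v,t]:
  T: [-1 -1 -1 -1 -1 -1  1]
  L: [ 1  0  2  2  0  1  0]
RREF → pivots at {c,f} ⇒ r = 2
Pivot set = {c,f}, free = {ν,α,ω,v,t}
RREF:
  r0: [   1    0    2    2    0    1    0]
  r1: [   0    1   -1   -1    1    0   -1]
Fix exponent of v at 1, ν at 0, α at 0, ω at 0, t at 0; solve each RREF row for its pivot's exponent:
  r0: exp(c) + (1)·1 = 0 ⇒ exp(c) = -1
  r1: exp(f) + (0)·1 = 0 ⇒ exp(f) = 0
Π_4 = c^-1 · v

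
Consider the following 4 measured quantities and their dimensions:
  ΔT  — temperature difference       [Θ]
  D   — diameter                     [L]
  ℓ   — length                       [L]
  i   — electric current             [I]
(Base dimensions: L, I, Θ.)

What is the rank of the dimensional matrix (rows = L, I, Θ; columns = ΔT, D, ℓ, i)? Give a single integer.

Exponent matrix [L,I,Θ] × [ΔT,D,ℓ,i]:
  L: [ 0  1  1  0]
  I: [ 0  0  0  1]
  Θ: [ 1  0  0  0]
RREF → pivots at {ΔT,D,i} ⇒ r = 3

3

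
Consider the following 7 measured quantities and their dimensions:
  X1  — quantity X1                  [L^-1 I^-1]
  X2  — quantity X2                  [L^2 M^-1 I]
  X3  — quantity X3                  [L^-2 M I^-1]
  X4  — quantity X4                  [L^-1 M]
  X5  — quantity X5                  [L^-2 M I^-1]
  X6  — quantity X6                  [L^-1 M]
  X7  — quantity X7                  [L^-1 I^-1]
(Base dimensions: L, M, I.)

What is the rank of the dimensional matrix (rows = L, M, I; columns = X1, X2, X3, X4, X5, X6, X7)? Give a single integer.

2

Exponent matrix [L,M,I] × [X1,X2,X3,X4,X5,X6,X7]:
  L: [-1  2 -2 -1 -2 -1 -1]
  M: [ 0 -1  1  1  1  1  0]
  I: [-1  1 -1  0 -1  0 -1]
Row reduction gives pivot columns X1,X2; rank = 2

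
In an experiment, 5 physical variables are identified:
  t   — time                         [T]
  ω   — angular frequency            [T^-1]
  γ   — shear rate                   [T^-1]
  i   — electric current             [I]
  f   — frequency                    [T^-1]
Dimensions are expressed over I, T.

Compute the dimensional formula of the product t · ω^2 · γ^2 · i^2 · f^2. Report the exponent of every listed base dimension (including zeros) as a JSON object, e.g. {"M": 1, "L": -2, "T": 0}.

Exponent matrix [I,T] × [t,ω,γ,i,f]:
  I: [ 0  0  0  1  0]
  T: [ 1 -1 -1  0 -1]
  [I]: (1)·0+(2)·0+(2)·0+(2)·1+(2)·0 = 2
  [T]: (1)·1+(2)·-1+(2)·-1+(2)·0+(2)·-1 = -5
⇒ I^2 T^-5

{"I": 2, "T": -5}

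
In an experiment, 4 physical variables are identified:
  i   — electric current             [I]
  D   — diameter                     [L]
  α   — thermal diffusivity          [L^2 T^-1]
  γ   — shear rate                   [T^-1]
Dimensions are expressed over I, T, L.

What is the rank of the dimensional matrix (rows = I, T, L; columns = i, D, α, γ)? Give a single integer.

3

Exponent matrix [I,T,L] × [i,D,α,γ]:
  I: [ 1  0  0  0]
  T: [ 0  0 -1 -1]
  L: [ 0  1  2  0]
Row reduction gives pivot columns i,D,α; rank = 3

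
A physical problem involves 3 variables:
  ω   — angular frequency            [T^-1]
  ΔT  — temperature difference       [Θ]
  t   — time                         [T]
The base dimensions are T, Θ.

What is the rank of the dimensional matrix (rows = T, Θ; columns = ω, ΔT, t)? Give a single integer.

2

Write exponents as rows T,Θ / cols ω,ΔT,t:
  T: [-1  0  1]
  Θ: [ 0  1  0]
RREF → pivots at {ω,ΔT} ⇒ r = 2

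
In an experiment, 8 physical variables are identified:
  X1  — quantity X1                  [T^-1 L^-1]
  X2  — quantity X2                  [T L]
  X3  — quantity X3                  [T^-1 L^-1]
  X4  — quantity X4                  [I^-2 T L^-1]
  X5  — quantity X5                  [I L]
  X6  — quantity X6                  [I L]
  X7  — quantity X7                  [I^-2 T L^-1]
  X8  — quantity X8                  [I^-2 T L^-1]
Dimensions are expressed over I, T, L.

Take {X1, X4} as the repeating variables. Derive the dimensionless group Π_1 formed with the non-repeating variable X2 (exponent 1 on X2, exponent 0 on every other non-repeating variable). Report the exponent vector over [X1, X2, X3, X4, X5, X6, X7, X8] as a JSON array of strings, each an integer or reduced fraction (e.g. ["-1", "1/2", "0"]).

["1", "1", "0", "0", "0", "0", "0", "0"]

Exponent matrix [I,T,L] × [X1,X2,X3,X4,X5,X6,X7,X8]:
  I: [ 0  0  0 -2  1  1 -2 -2]
  T: [-1  1 -1  1  0  0  1  1]
  L: [-1  1 -1 -1  1  1 -1 -1]
RREF → pivots at {X1,X4} ⇒ r = 2
Pivot set = {X1,X4}, free = {X2,X3,X5,X6,X7,X8}
RREF:
  r0: [   1   -1    1    0 -1/2 -1/2    0    0]
  r1: [   0    0    0    1 -1/2 -1/2    1    1]
  r2: [   0    0    0    0    0    0    0    0]
Fix exponent of X2 at 1, X3 at 0, X5 at 0, X6 at 0, X7 at 0, X8 at 0; solve each RREF row for its pivot's exponent:
  r0: exp(X1) + (-1)·1 = 0 ⇒ exp(X1) = 1
  r1: exp(X4) + (0)·1 = 0 ⇒ exp(X4) = 0
Π_1 = X1 · X2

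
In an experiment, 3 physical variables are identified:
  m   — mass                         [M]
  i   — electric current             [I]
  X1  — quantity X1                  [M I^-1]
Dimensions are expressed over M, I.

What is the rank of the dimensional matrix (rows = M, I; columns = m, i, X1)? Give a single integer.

2

Exponent matrix [M,I] × [m,i,X1]:
  M: [ 1  0  1]
  I: [ 0  1 -1]
Echelon form has 2 nonzero rows (pivots: m,i)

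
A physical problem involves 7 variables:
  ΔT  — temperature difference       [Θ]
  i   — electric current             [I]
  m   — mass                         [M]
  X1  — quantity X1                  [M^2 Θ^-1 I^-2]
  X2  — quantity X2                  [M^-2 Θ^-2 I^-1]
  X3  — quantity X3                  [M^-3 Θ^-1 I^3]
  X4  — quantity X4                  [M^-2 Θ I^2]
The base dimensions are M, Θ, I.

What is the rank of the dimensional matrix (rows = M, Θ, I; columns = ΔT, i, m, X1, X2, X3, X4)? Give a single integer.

Exponent matrix [M,Θ,I] × [ΔT,i,m,X1,X2,X3,X4]:
  M: [ 0  0  1  2 -2 -3 -2]
  Θ: [ 1  0  0 -1 -2 -1  1]
  I: [ 0  1  0 -2 -1  3  2]
Echelon form has 3 nonzero rows (pivots: ΔT,i,m)

3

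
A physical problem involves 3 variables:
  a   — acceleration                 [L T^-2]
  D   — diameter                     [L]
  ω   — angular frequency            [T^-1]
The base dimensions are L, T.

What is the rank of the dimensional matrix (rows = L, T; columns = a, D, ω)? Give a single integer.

Exponent matrix [L,T] × [a,D,ω]:
  L: [ 1  1  0]
  T: [-2  0 -1]
RREF → pivots at {a,D} ⇒ r = 2

2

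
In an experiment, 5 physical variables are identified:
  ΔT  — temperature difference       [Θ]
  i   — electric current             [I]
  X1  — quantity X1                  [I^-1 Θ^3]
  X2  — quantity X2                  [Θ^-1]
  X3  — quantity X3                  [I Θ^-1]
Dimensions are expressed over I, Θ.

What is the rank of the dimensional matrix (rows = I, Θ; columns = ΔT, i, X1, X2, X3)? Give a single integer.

2

Exponent matrix [I,Θ] × [ΔT,i,X1,X2,X3]:
  I: [ 0  1 -1  0  1]
  Θ: [ 1  0  3 -1 -1]
Row reduction gives pivot columns ΔT,i; rank = 2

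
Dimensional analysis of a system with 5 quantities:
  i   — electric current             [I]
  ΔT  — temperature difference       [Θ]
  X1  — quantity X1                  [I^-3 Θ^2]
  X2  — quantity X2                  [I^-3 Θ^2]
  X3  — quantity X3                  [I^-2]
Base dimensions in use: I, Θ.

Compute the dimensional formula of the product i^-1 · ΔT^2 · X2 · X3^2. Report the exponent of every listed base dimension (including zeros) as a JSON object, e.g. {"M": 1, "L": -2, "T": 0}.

Dimensional matrix (I×Θ by i×ΔT×X1×X2×X3):
  I: [ 1  0 -3 -3 -2]
  Θ: [ 0  1  2  2  0]
  [I]: (-1)·1+(2)·0+(1)·-3+(2)·-2 = -8
  [Θ]: (-1)·0+(2)·1+(1)·2+(2)·0 = 4
⇒ I^-8 Θ^4

{"I": -8, "Θ": 4}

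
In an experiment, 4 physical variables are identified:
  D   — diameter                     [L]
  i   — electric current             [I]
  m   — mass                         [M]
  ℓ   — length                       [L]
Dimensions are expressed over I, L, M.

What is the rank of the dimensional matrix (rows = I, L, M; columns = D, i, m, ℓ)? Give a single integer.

3

Dimensional matrix (I×L×M by D×i×m×ℓ):
  I: [ 0  1  0  0]
  L: [ 1  0  0  1]
  M: [ 0  0  1  0]
Echelon form has 3 nonzero rows (pivots: D,i,m)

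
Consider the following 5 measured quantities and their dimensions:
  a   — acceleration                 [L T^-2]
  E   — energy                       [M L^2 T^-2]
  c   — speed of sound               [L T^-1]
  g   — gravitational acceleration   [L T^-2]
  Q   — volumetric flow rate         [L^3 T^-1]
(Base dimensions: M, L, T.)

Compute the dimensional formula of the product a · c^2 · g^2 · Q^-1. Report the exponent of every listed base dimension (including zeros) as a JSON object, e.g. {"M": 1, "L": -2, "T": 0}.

{"M": 0, "L": 2, "T": -7}

Write exponents as rows M,L,T / cols a,E,c,g,Q:
  M: [ 0  1  0  0  0]
  L: [ 1  2  1  1  3]
  T: [-2 -2 -1 -2 -1]
  [M]: (1)·0+(2)·0+(2)·0+(-1)·0 = 0
  [L]: (1)·1+(2)·1+(2)·1+(-1)·3 = 2
  [T]: (1)·-2+(2)·-1+(2)·-2+(-1)·-1 = -7
⇒ L^2 T^-7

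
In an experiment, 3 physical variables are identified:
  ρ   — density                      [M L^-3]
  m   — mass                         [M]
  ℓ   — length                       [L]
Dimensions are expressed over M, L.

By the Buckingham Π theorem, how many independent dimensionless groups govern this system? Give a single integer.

Exponent matrix [M,L] × [ρ,m,ℓ]:
  M: [ 1  1  0]
  L: [-3  0  1]
Echelon form has 2 nonzero rows (pivots: ρ,m)
n=3, r=2 ⇒ 1 dimensionless group

1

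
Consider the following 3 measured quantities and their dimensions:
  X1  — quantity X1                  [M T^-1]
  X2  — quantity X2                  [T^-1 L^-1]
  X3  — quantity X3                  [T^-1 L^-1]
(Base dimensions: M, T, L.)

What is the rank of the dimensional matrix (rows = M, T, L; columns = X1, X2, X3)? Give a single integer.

2

Write exponents as rows M,T,L / cols X1,X2,X3:
  M: [ 1  0  0]
  T: [-1 -1 -1]
  L: [ 0 -1 -1]
Echelon form has 2 nonzero rows (pivots: X1,X2)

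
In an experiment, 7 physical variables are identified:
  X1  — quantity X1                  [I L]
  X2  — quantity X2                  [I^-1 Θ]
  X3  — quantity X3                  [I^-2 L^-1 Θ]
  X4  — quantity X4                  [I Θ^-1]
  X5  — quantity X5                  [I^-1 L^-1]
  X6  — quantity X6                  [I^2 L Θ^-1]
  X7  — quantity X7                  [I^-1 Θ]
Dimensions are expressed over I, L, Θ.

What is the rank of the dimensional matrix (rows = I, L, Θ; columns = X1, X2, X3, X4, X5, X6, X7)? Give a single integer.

2

Exponent matrix [I,L,Θ] × [X1,X2,X3,X4,X5,X6,X7]:
  I: [ 1 -1 -2  1 -1  2 -1]
  L: [ 1  0 -1  0 -1  1  0]
  Θ: [ 0  1  1 -1  0 -1  1]
Echelon form has 2 nonzero rows (pivots: X1,X2)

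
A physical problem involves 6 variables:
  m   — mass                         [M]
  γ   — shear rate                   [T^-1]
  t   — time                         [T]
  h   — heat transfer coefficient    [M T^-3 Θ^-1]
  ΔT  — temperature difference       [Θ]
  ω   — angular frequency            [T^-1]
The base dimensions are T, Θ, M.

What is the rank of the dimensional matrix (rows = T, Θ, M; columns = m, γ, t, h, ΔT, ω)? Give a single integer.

3

Write exponents as rows T,Θ,M / cols m,γ,t,h,ΔT,ω:
  T: [ 0 -1  1 -3  0 -1]
  Θ: [ 0  0  0 -1  1  0]
  M: [ 1  0  0  1  0  0]
Row reduction gives pivot columns m,γ,h; rank = 3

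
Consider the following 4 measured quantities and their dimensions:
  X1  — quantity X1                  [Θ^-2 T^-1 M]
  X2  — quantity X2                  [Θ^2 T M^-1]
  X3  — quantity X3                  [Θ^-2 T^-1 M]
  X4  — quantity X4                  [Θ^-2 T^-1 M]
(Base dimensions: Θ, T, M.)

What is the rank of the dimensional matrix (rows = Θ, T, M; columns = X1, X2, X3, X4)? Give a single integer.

Write exponents as rows Θ,T,M / cols X1,X2,X3,X4:
  Θ: [-2  2 -2 -2]
  T: [-1  1 -1 -1]
  M: [ 1 -1  1  1]
Echelon form has 1 nonzero rows (pivots: X1)

1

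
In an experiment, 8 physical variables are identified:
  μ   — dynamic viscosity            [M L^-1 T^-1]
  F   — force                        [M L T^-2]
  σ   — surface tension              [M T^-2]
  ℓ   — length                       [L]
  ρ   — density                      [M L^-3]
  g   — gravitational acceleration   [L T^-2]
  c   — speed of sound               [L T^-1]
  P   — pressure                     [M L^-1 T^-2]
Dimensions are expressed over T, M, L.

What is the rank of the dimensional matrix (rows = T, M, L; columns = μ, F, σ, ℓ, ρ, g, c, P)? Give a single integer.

Exponent matrix [T,M,L] × [μ,F,σ,ℓ,ρ,g,c,P]:
  T: [-1 -2 -2  0  0 -2 -1 -2]
  M: [ 1  1  1  0  1  0  0  1]
  L: [-1  1  0  1 -3  1  1 -1]
Row reduction gives pivot columns μ,F,σ; rank = 3

3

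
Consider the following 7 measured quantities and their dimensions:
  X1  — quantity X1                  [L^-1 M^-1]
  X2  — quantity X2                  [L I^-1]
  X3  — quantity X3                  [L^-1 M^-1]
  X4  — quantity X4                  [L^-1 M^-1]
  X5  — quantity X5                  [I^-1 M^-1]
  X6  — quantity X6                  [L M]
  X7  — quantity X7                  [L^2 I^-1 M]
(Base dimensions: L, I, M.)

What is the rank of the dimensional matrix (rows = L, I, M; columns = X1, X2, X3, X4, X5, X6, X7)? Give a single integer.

2

Dimensional matrix (L×I×M by X1×X2×X3×X4×X5×X6×X7):
  L: [-1  1 -1 -1  0  1  2]
  I: [ 0 -1  0  0 -1  0 -1]
  M: [-1  0 -1 -1 -1  1  1]
Echelon form has 2 nonzero rows (pivots: X1,X2)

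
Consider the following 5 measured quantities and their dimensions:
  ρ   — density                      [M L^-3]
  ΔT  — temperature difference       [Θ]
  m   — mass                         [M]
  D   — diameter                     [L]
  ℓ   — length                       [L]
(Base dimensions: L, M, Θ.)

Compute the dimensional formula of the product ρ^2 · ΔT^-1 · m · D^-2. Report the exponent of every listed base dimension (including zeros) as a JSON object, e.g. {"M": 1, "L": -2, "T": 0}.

{"L": -8, "M": 3, "Θ": -1}

Write exponents as rows L,M,Θ / cols ρ,ΔT,m,D,ℓ:
  L: [-3  0  0  1  1]
  M: [ 1  0  1  0  0]
  Θ: [ 0  1  0  0  0]
  [L]: (2)·-3+(-1)·0+(1)·0+(-2)·1 = -8
  [M]: (2)·1+(-1)·0+(1)·1+(-2)·0 = 3
  [Θ]: (2)·0+(-1)·1+(1)·0+(-2)·0 = -1
⇒ L^-8 M^3 Θ^-1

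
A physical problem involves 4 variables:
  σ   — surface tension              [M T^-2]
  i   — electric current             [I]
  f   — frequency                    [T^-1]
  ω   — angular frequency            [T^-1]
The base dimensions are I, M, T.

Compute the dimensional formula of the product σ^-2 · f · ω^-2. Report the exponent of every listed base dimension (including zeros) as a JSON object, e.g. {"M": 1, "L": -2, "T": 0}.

{"I": 0, "M": -2, "T": 5}

Exponent matrix [I,M,T] × [σ,i,f,ω]:
  I: [ 0  1  0  0]
  M: [ 1  0  0  0]
  T: [-2  0 -1 -1]
  [I]: (-2)·0+(1)·0+(-2)·0 = 0
  [M]: (-2)·1+(1)·0+(-2)·0 = -2
  [T]: (-2)·-2+(1)·-1+(-2)·-1 = 5
⇒ M^-2 T^5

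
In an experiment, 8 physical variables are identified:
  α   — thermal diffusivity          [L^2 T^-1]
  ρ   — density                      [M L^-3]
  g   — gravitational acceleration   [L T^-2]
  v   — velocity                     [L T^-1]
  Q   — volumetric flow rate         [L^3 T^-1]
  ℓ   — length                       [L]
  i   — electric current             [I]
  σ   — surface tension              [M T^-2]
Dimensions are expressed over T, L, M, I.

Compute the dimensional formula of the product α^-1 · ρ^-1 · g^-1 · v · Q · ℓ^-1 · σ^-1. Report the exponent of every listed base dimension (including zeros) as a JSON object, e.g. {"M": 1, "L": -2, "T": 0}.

{"T": 3, "L": 3, "M": -2, "I": 0}

Write exponents as rows T,L,M,I / cols α,ρ,g,v,Q,ℓ,i,σ:
  T: [-1  0 -2 -1 -1  0  0 -2]
  L: [ 2 -3  1  1  3  1  0  0]
  M: [ 0  1  0  0  0  0  0  1]
  I: [ 0  0  0  0  0  0  1  0]
  [T]: (-1)·-1+(-1)·0+(-1)·-2+(1)·-1+(1)·-1+(-1)·0+(-1)·-2 = 3
  [L]: (-1)·2+(-1)·-3+(-1)·1+(1)·1+(1)·3+(-1)·1+(-1)·0 = 3
  [M]: (-1)·0+(-1)·1+(-1)·0+(1)·0+(1)·0+(-1)·0+(-1)·1 = -2
  [I]: (-1)·0+(-1)·0+(-1)·0+(1)·0+(1)·0+(-1)·0+(-1)·0 = 0
⇒ T^3 L^3 M^-2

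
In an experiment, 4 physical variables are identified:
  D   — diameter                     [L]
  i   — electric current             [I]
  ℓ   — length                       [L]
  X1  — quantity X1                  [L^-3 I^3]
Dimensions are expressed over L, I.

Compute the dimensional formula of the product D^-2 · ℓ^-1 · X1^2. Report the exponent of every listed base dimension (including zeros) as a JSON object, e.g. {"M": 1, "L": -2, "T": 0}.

{"L": -9, "I": 6}

Write exponents as rows L,I / cols D,i,ℓ,X1:
  L: [ 1  0  1 -3]
  I: [ 0  1  0  3]
  [L]: (-2)·1+(-1)·1+(2)·-3 = -9
  [I]: (-2)·0+(-1)·0+(2)·3 = 6
⇒ L^-9 I^6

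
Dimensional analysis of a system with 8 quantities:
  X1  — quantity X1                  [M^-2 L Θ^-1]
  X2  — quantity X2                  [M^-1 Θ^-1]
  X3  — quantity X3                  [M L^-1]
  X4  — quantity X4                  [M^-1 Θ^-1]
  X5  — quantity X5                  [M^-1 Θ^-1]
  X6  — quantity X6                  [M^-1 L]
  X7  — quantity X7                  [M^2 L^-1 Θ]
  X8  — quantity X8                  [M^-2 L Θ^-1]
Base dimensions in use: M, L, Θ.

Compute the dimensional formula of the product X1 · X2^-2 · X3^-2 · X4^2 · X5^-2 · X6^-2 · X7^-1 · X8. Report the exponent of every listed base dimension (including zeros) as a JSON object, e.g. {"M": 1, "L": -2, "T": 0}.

{"M": -4, "L": 3, "Θ": -1}

Write exponents as rows M,L,Θ / cols X1,X2,X3,X4,X5,X6,X7,X8:
  M: [-2 -1  1 -1 -1 -1  2 -2]
  L: [ 1  0 -1  0  0  1 -1  1]
  Θ: [-1 -1  0 -1 -1  0  1 -1]
  [M]: (1)·-2+(-2)·-1+(-2)·1+(2)·-1+(-2)·-1+(-2)·-1+(-1)·2+(1)·-2 = -4
  [L]: (1)·1+(-2)·0+(-2)·-1+(2)·0+(-2)·0+(-2)·1+(-1)·-1+(1)·1 = 3
  [Θ]: (1)·-1+(-2)·-1+(-2)·0+(2)·-1+(-2)·-1+(-2)·0+(-1)·1+(1)·-1 = -1
⇒ M^-4 L^3 Θ^-1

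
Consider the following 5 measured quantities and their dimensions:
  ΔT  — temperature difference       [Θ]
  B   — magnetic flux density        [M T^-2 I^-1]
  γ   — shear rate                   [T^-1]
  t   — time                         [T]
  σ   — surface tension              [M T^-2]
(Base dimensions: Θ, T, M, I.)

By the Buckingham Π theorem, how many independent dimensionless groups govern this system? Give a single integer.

1

Dimensional matrix (Θ×T×M×I by ΔT×B×γ×t×σ):
  Θ: [ 1  0  0  0  0]
  T: [ 0 -2 -1  1 -2]
  M: [ 0  1  0  0  1]
  I: [ 0 -1  0  0  0]
Row reduction gives pivot columns ΔT,B,γ,σ; rank = 4
n=5, r=4 ⇒ 1 dimensionless group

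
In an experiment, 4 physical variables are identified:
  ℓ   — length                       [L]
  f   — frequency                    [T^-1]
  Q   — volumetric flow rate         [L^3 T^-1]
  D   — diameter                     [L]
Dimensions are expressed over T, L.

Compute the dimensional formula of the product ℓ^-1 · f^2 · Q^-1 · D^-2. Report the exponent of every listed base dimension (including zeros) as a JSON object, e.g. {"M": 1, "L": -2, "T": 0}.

{"T": -1, "L": -6}

Write exponents as rows T,L / cols ℓ,f,Q,D:
  T: [ 0 -1 -1  0]
  L: [ 1  0  3  1]
  [T]: (-1)·0+(2)·-1+(-1)·-1+(-2)·0 = -1
  [L]: (-1)·1+(2)·0+(-1)·3+(-2)·1 = -6
⇒ T^-1 L^-6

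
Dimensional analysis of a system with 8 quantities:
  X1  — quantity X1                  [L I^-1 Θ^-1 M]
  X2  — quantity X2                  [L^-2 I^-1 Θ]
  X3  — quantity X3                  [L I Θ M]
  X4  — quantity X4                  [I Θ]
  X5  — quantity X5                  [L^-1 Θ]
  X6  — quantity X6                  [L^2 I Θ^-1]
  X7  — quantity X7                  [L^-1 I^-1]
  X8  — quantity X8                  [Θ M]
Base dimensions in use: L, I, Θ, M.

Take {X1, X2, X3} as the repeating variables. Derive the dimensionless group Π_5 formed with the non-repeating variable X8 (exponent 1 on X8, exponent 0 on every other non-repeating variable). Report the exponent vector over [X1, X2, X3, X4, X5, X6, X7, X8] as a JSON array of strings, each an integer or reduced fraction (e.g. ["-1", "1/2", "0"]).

["-1/4", "-1/2", "-3/4", "0", "0", "0", "0", "1"]

Dimensional matrix (L×I×Θ×M by X1×X2×X3×X4×X5×X6×X7×X8):
  L: [ 1 -2  1  0 -1  2 -1  0]
  I: [-1 -1  1  1  0  1 -1  0]
  Θ: [-1  1  1  1  1 -1  0  1]
  M: [ 1  0  1  0  0  0  0  1]
Row reduction gives pivot columns X1,X2,X3; rank = 3
Pivot set = {X1,X2,X3}, free = {X4,X5,X6,X7,X8}
RREF:
  r0: [   1    0    0 -1/2 -1/4    0  1/4  1/4]
  r1: [   0    1    0    0  1/2   -1  1/2  1/2]
  r2: [   0    0    1  1/2  1/4    0 -1/4  3/4]
  r3: [   0    0    0    0    0    0    0    0]
Fix exponent of X8 at 1, X4 at 0, X5 at 0, X6 at 0, X7 at 0; solve each RREF row for its pivot's exponent:
  r0: exp(X1) + (1/4)·1 = 0 ⇒ exp(X1) = -1/4
  r1: exp(X2) + (1/2)·1 = 0 ⇒ exp(X2) = -1/2
  r2: exp(X3) + (3/4)·1 = 0 ⇒ exp(X3) = -3/4
Π_5 = X1^(-1/4) · X2^(-1/2) · X3^(-3/4) · X8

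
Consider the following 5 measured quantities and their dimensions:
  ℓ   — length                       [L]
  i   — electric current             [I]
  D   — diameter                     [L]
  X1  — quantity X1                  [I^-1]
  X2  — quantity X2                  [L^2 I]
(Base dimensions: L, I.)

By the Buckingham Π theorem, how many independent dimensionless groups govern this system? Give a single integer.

Dimensional matrix (L×I by ℓ×i×D×X1×X2):
  L: [ 1  0  1  0  2]
  I: [ 0  1  0 -1  1]
Echelon form has 2 nonzero rows (pivots: ℓ,i)
n=5, r=2 ⇒ 3 dimensionless groups

3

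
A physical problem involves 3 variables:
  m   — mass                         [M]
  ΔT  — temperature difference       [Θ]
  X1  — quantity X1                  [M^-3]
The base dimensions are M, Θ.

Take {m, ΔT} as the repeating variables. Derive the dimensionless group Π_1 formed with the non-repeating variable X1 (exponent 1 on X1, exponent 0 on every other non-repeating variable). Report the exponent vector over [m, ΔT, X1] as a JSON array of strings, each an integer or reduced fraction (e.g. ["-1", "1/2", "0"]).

Dimensional matrix (M×Θ by m×ΔT×X1):
  M: [ 1  0 -3]
  Θ: [ 0  1  0]
RREF → pivots at {m,ΔT} ⇒ r = 2
Pivot set = {m,ΔT}, free = {X1}
RREF:
  r0: [   1    0   -3]
  r1: [   0    1    0]
Fix exponent of X1 at 1; solve each RREF row for its pivot's exponent:
  r0: exp(m) + (-3)·1 = 0 ⇒ exp(m) = 3
  r1: exp(ΔT) + (0)·1 = 0 ⇒ exp(ΔT) = 0
Π_1 = m^3 · X1

["3", "0", "1"]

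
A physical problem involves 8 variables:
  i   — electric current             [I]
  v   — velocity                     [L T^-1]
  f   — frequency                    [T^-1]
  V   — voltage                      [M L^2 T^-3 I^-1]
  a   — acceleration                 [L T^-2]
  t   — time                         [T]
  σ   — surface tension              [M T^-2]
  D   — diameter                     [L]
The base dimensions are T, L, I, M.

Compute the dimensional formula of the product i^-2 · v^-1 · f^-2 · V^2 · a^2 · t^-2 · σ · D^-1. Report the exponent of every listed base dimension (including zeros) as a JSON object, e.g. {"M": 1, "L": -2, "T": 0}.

Dimensional matrix (T×L×I×M by i×v×f×V×a×t×σ×D):
  T: [ 0 -1 -1 -3 -2  1 -2  0]
  L: [ 0  1  0  2  1  0  0  1]
  I: [ 1  0  0 -1  0  0  0  0]
  M: [ 0  0  0  1  0  0  1  0]
  [T]: (-2)·0+(-1)·-1+(-2)·-1+(2)·-3+(2)·-2+(-2)·1+(1)·-2+(-1)·0 = -11
  [L]: (-2)·0+(-1)·1+(-2)·0+(2)·2+(2)·1+(-2)·0+(1)·0+(-1)·1 = 4
  [I]: (-2)·1+(-1)·0+(-2)·0+(2)·-1+(2)·0+(-2)·0+(1)·0+(-1)·0 = -4
  [M]: (-2)·0+(-1)·0+(-2)·0+(2)·1+(2)·0+(-2)·0+(1)·1+(-1)·0 = 3
⇒ T^-11 L^4 I^-4 M^3

{"T": -11, "L": 4, "I": -4, "M": 3}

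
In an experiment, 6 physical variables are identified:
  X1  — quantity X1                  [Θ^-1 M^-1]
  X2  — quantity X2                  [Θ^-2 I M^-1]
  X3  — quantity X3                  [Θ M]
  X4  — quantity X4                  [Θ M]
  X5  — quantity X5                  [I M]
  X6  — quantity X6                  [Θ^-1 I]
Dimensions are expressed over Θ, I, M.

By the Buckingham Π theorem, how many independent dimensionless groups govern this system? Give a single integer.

4

Dimensional matrix (Θ×I×M by X1×X2×X3×X4×X5×X6):
  Θ: [-1 -2  1  1  0 -1]
  I: [ 0  1  0  0  1  1]
  M: [-1 -1  1  1  1  0]
RREF → pivots at {X1,X2} ⇒ r = 2
6 vars − rank 2 = 4 Π groups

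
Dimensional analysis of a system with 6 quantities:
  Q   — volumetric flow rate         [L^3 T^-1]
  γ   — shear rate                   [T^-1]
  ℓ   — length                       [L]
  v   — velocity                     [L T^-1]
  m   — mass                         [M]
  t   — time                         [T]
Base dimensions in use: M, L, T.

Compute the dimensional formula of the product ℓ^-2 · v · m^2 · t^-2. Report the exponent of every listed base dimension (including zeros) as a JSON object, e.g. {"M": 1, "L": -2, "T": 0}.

{"M": 2, "L": -1, "T": -3}

Dimensional matrix (M×L×T by Q×γ×ℓ×v×m×t):
  M: [ 0  0  0  0  1  0]
  L: [ 3  0  1  1  0  0]
  T: [-1 -1  0 -1  0  1]
  [M]: (-2)·0+(1)·0+(2)·1+(-2)·0 = 2
  [L]: (-2)·1+(1)·1+(2)·0+(-2)·0 = -1
  [T]: (-2)·0+(1)·-1+(2)·0+(-2)·1 = -3
⇒ M^2 L^-1 T^-3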